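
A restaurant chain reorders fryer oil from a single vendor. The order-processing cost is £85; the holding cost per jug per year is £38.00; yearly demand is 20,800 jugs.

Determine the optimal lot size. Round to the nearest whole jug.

305 jugs

Optimal lot size Q* = (2 × 20,800 × £85 / £38)^½ ≈ 305.05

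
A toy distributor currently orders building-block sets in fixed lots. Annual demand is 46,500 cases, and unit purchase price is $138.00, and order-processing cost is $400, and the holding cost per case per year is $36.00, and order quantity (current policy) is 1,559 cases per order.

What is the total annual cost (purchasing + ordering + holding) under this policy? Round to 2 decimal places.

$6,456,992.72

Annual ordering cost = (D/Q)·S = (46,500/1,559) × 400 = $11,930.72
Annual holding cost  = (Q/2)·H = (1,559/2) × 36 = $28,062.00
Purchase cost = D·C = 46,500 × 138 = $6,417,000.00
Total = $11,930.72 + $28,062.00 + $6,417,000.00 = $6,456,992.72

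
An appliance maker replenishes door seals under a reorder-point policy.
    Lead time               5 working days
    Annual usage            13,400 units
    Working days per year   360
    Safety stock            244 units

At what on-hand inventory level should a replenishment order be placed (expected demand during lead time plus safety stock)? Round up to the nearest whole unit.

431 units

Daily demand d = 13,400 / 360 = 37.222 units/day
Demand during lead time = 37.222 × 5 = 186.11
Reorder point = 186.11 + 244 = 430.11 → round up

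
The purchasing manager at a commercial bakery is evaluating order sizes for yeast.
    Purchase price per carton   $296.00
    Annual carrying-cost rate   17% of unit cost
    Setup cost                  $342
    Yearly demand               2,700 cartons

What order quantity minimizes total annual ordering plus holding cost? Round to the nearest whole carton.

H = i·C = 0.17 × $296 = $50.3200 per carton-year
Q* = √(2·D·S / H) = √(2·2,700·342 / 50.32) = √36,701.1 ≈ 191.58

192 cartons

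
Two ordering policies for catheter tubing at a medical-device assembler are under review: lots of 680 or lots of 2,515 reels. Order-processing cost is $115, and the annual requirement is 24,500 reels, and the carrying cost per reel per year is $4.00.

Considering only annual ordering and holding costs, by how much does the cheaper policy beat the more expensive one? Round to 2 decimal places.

$646.90

Annual cost at Q: ordering D·S/Q plus holding Q·H/2.
TC(680) = (24,500/680)×115 + (680/2)×4 = $5,503.38
TC(2,515) = (24,500/2,515)×115 + (2,515/2)×4 = $6,150.28
Cheaper: Q = 680.  Difference = $646.90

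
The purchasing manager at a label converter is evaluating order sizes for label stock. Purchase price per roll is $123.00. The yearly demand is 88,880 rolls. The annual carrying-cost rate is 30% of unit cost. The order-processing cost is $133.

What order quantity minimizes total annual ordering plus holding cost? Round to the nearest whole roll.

Holding cost per roll per year: H = 30% × $123 = $36.9000
EOQ = √(2DS/H) = √(2 × 88,880 × 133 / 36.9)
    = √(640,706.78) ≈ 800.44

800 rolls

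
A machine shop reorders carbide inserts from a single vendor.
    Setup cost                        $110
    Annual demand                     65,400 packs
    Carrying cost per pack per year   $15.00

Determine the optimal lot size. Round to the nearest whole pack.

2DS/H = 2·65,400·110/15 = 959,200.00
EOQ = √959,200.00 ≈ 979.39

979 packs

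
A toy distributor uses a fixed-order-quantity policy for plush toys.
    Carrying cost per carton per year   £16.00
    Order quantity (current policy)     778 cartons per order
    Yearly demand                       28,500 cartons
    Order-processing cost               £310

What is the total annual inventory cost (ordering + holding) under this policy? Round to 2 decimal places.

£17,580.04

Ordering: D/Q × S = 28,500/778 × £310 = £11,356.04
Holding:  Q/2 × H = 778/2 × £16 = £6,224.00
Total = £11,356.04 + £6,224.00 = £17,580.04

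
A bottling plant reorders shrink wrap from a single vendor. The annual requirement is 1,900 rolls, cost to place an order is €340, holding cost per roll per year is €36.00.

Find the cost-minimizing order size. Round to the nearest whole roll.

189 rolls

Optimal lot size Q* = (2 × 1,900 × €340 / €36)^½ ≈ 189.44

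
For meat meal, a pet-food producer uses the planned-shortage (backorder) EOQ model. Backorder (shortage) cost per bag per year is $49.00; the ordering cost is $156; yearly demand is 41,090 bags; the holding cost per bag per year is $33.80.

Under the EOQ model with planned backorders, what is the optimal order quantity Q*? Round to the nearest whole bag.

Basic EOQ = √(2·41,090·156/33.8) = 615.867
Backorder adjustment √((H+b)/b) = √((33.8+49)/49) = 1.2999
Q* = 615.867 × 1.2999 ≈ 800.58

801 bags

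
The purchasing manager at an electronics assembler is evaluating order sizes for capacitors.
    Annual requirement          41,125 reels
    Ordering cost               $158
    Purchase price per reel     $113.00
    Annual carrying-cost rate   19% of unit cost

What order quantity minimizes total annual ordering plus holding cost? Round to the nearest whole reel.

H = i·C = 0.19 × $113 = $21.4700 per reel-year
2DS/H = 2·41,125·158/21.47 = 605,286.45
EOQ = √605,286.45 ≈ 778.00

778 reels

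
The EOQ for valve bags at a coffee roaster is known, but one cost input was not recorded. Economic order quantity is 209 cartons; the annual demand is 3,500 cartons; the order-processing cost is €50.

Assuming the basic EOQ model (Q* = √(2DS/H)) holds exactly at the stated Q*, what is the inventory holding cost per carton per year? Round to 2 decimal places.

From Q* = √(2DS/H) ⇒ Q*² = 2DS/H.
H = 2DS / Q² = 2 × 3,500 × 50 / 209² = 8.0126

€8.01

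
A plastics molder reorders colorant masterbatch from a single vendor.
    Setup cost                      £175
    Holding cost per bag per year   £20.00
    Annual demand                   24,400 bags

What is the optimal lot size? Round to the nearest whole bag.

653 bags

EOQ = √(2DS/H) = √(2 × 24,400 × 175 / 20)
    = √(427,000.00) ≈ 653.45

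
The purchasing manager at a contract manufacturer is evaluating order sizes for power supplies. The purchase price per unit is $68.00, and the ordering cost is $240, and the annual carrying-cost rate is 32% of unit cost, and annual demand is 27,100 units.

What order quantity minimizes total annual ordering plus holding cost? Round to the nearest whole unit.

773 units

H = i·C = 0.32 × $68 = $21.7600 per unit-year
2DS/H = 2·27,100·240/21.76 = 597,794.12
EOQ = √597,794.12 ≈ 773.17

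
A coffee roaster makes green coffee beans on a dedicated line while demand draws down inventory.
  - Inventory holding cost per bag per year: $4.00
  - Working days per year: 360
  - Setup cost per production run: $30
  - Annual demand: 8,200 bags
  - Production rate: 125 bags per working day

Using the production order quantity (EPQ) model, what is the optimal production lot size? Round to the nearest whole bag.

d = 8,200/360 = 22.7778 bags/day;  effective holding cost H(1 − d/p) = 4·(1 − 22.7778/125) = 3.27111
Q* = √(2DS / H_eff) = √(2·8,200·30 / 3.27111) ≈ 387.82

388 bags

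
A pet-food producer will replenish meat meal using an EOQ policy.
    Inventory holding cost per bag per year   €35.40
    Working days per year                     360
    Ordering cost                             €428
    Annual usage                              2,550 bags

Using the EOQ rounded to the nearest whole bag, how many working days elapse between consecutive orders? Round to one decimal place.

EOQ = √(2DS/H) = √(2 × 2,550 × 428 / 35.4)
    = √(61,661.02) ≈ 248.32 → Q = 248 bags
T = Q/D × 360 days = 248/2,550 × 360 = 35.012 days

35.0 days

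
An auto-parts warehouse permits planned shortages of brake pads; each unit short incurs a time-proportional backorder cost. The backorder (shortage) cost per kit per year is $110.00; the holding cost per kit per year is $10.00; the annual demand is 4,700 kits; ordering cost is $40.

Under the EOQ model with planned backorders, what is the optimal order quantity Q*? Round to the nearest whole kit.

203 kits

Q* = √(2DS/H) · √((H + b)/b)
   = √(2 × 4,700 × 40 / 10) · √((10 + 110) / 110)
   = 193.907 × 1.0445 ≈ 202.53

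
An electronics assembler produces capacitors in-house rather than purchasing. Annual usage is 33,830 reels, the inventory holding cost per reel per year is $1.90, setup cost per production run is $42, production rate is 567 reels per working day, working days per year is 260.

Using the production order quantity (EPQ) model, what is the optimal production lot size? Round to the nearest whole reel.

d = 33,830/260 = 130.1154 reels/day;  effective holding cost H(1 − d/p) = 1.9·(1 − 130.1154/567) = 1.46399
Q* = √(2DS / H_eff) = √(2·33,830·42 / 1.46399) ≈ 1,393.23

1,393 reels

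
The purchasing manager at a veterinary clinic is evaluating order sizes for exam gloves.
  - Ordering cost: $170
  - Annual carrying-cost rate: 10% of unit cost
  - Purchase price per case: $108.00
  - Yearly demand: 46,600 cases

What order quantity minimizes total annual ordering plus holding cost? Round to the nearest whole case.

1,211 cases

Carrying cost H = $108 × 10% = $10.8000/case/yr
EOQ = √(2DS/H) = √(2 × 46,600 × 170 / 10.8)
    = √(1,467,037.04) ≈ 1,211.21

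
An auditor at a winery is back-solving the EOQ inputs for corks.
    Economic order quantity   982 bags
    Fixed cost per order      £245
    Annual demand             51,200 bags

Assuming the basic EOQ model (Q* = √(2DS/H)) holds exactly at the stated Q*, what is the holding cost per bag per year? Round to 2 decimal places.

Since Q* = (2DS/H)^½, squaring gives Q*²·H = 2DS.
H = 2DS / Q² = 2 × 51,200 × 245 / 982² = 26.0162

£26.02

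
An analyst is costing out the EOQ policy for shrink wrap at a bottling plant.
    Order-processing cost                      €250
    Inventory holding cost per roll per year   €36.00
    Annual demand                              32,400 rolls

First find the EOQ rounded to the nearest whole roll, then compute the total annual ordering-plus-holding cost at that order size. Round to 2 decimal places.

EOQ = √(2DS/H) = √(2 × 32,400 × 250 / 36)
    = √(450,000.00) ≈ 670.82 → Q = 671 rolls
Annual ordering cost = (D/Q)·S = (32,400/671) × 250 = €12,071.54
Annual holding cost  = (Q/2)·H = (671/2) × 36 = €12,078.00
Total = €12,071.54 + €12,078.00 = €24,149.54

€24,149.54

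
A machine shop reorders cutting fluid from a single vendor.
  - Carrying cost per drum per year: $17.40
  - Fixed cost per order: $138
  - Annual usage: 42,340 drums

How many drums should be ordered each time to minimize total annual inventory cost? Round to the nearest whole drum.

2DS/H = 2·42,340·138/17.4 = 671,600.00
EOQ = √671,600.00 ≈ 819.51

820 drums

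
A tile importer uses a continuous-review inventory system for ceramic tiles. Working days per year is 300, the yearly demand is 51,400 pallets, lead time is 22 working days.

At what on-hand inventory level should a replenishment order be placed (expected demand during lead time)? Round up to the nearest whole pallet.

3,770 pallets

Daily demand d = 51,400 / 300 = 171.333 pallets/day
Demand during lead time = 171.333 × 22 = 3,769.33
Reorder point = 3,769.33 → round up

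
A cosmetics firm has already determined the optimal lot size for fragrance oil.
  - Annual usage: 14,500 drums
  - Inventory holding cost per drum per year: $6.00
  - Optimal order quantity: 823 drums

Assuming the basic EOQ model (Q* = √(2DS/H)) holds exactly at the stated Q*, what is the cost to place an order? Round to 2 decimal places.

$140.14

EOQ relation: Q² = 2DS/H, so rearrange for the unknown.
S = Q²H / (2D) = 823² × 6 / (2 × 14,500) = 140.1370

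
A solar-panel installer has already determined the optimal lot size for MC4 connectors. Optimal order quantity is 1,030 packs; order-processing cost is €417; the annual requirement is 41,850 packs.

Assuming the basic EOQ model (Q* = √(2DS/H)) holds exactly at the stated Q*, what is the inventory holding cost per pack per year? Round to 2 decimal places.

EOQ relation: Q² = 2DS/H, so rearrange for the unknown.
H = 2DS / Q² = 2 × 41,850 × 417 / 1,030² = 32.8993

€32.90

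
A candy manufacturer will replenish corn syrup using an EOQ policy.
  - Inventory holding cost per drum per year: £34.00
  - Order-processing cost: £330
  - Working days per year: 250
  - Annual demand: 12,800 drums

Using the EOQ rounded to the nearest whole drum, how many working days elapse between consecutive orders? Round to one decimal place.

9.7 days

2DS/H = 2·12,800·330/34 = 248,470.59
EOQ = √248,470.59 ≈ 498.47 → Q = 498 drums
Cycle time = (working days × Q)/D = (250 × 498) / 12,800 = 9.727 days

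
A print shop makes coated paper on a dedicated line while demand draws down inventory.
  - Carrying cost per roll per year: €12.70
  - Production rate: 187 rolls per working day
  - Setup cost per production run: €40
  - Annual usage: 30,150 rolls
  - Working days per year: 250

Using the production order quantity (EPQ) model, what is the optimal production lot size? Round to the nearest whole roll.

731 rolls

d = 30,150/250 = 120.6000 rolls/day;  effective holding cost H(1 − d/p) = 12.7·(1 − 120.6000/187) = 4.50952
Q* = √(2DS / H_eff) = √(2·30,150·40 / 4.50952) ≈ 731.35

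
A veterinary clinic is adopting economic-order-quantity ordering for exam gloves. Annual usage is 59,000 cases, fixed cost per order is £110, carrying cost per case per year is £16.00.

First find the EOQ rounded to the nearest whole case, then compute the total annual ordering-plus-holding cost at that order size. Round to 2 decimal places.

£14,411.11

EOQ = √(2DS/H) = √(2 × 59,000 × 110 / 16)
    = √(811,250.00) ≈ 900.69 → Q = 901 cases
Annual ordering cost = (D/Q)·S = (59,000/901) × 110 = £7,203.11
Annual holding cost  = (Q/2)·H = (901/2) × 16 = £7,208.00
Total = £7,203.11 + £7,208.00 = £14,411.11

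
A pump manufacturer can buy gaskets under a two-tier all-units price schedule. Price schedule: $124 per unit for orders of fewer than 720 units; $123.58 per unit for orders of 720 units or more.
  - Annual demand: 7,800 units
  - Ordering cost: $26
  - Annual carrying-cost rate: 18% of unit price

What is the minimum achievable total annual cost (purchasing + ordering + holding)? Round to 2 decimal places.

H₁ = 18%×$124 = $22.3200;  H₂ = 18%×$123.58 = $22.2444
EOQ₁ = √(2×7,800×26/22.3200) = 134.80  (< 720, feasible at tier 1)
EOQ₂ = √(2×7,800×26/22.2444) = 135.03  (< 720 → use Q = 720 at tier-2 price)
TC(tier 1 (EOQ₁), Q≈134.8) = $970,208.82
TC(tier 2, Q≈720.0) = $972,213.65
Minimum at tier 1 (EOQ₁): $970,208.82

$970,208.82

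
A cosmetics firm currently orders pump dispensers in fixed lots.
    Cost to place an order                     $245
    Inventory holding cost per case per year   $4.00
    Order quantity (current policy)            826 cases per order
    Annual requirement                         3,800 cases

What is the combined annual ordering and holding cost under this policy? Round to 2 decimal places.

Ordering: D/Q × S = 3,800/826 × $245 = $1,127.12
Holding:  Q/2 × H = 826/2 × $4 = $1,652.00
Total = $1,127.12 + $1,652.00 = $2,779.12

$2,779.12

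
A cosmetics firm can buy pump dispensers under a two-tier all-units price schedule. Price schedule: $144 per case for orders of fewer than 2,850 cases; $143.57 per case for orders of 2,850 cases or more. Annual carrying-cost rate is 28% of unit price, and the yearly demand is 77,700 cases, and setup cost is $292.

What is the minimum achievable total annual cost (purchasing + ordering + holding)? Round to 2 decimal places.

$11,220,634.27

H₁ = 28%×$144 = $40.3200;  H₂ = 28%×$143.57 = $40.1996
EOQ₁ = √(2×77,700×292/40.3200) = 1,060.86  (< 2,850, feasible at tier 1)
EOQ₂ = √(2×77,700×292/40.1996) = 1,062.44  (< 2,850 → use Q = 2,850 at tier-2 price)
TC(tier 1 (EOQ₁), Q≈1,060.9) = $11,231,573.74
TC(tier 2, Q≈2,850.0) = $11,220,634.27
Minimum at tier 2: $11,220,634.27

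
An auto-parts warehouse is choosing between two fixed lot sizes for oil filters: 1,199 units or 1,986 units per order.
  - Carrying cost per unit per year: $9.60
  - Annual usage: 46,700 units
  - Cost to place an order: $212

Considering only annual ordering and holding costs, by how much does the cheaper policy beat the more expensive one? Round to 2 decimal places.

$505.48

TC(Q) = (D/Q)S + (Q/2)H
TC(1,199) = (46,700/1,199)×212 + (1,199/2)×9.6 = $14,012.41
TC(1,986) = (46,700/1,986)×212 + (1,986/2)×9.6 = $14,517.90
Lots of 1,199 are cheaper by $505.48.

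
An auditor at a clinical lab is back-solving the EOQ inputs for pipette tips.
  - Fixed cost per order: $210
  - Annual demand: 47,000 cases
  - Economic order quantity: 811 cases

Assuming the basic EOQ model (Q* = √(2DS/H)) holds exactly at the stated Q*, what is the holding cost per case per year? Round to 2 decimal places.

From Q* = √(2DS/H) ⇒ Q*² = 2DS/H.
H = 2DS / Q² = 2 × 47,000 × 210 / 811² = 30.0127

$30.01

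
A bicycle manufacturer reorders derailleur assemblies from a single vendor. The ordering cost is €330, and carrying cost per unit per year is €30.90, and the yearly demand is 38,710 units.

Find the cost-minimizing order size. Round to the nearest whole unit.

909 units

EOQ = √(2DS/H) = √(2 × 38,710 × 330 / 30.9)
    = √(826,815.53) ≈ 909.29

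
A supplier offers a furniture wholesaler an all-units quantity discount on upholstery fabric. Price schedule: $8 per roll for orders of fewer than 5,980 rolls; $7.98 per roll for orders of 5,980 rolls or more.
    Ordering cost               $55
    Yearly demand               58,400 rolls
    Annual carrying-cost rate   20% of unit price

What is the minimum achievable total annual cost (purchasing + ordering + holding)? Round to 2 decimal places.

$470,405.99

H₁ = 20%×$8 = $1.6000;  H₂ = 20%×$7.98 = $1.5960
EOQ₁ = √(2×58,400×55/1.6000) = 2,003.75  (< 5,980, feasible at tier 1)
EOQ₂ = √(2×58,400×55/1.5960) = 2,006.26  (< 5,980 → use Q = 5,980 at tier-2 price)
TC(tier 1 (EOQ₁), Q≈2,003.7) = $470,405.99
TC(tier 2, Q≈5,980.0) = $471,341.16
Minimum at tier 1 (EOQ₁): $470,405.99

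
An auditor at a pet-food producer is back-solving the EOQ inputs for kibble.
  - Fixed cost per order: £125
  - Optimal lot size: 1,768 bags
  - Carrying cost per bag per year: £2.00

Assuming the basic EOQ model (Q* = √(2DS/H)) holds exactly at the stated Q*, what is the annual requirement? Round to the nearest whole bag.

From Q* = √(2DS/H) ⇒ Q*² = 2DS/H.
D = Q²H / (2S) = 1,768² × 2 / (2 × 125) = 25,006.59

25,007 bags per year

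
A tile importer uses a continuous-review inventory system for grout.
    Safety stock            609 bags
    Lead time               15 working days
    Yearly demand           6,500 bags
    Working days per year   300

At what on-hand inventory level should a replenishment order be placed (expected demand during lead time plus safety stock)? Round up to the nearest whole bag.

934 bags

Daily demand d = 6,500 / 300 = 21.667 bags/day
Demand during lead time = 21.667 × 15 = 325.00
Reorder point = 325.00 + 609 = 934.00 → round up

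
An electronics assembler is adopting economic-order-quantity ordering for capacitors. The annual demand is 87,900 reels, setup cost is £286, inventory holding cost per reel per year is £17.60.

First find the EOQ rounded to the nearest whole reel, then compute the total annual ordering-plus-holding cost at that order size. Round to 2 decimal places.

EOQ = √(2DS/H) = √(2 × 87,900 × 286 / 17.6)
    = √(2,856,750.00) ≈ 1,690.19 → Q = 1,690 reels
Orders/yr = 87,900/1,690 = 52.012; ordering cost = 52.012 × £286 = £14,875.38
Average inventory = 1,690/2 = 845; holding cost = 845 × £17.6 = £14,872.00
Total = £14,875.38 + £14,872.00 = £29,747.38

£29,747.38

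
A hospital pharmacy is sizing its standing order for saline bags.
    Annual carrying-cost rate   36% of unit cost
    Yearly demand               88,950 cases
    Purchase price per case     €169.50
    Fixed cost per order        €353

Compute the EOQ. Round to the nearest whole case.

1,014 cases

H = i·C = 0.36 × €169.5 = €61.0200 per case-year
Q* = √(2·D·S / H) = √(2·88,950·353 / 61.02) = √1,029,149.5 ≈ 1,014.47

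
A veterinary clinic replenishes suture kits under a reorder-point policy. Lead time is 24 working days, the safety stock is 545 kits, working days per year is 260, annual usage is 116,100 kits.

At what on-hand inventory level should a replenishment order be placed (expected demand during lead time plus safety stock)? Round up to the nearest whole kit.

Daily demand d = 116,100 / 260 = 446.538 kits/day
Demand during lead time = 446.538 × 24 = 10,716.92
Reorder point = 10,716.92 + 545 = 11,261.92 → round up

11,262 kits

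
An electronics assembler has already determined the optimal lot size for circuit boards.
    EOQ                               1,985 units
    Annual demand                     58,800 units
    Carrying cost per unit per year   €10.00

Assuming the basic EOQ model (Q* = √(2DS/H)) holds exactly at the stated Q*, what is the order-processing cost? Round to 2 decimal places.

€335.05

From Q* = √(2DS/H) ⇒ Q*² = 2DS/H.
S = Q²H / (2D) = 1,985² × 10 / (2 × 58,800) = 335.0531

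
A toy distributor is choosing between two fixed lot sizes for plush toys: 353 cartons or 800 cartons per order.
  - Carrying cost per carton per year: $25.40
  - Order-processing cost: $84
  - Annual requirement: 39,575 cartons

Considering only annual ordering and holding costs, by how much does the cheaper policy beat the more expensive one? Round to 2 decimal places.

$414.99

For each Q, cost = (D/Q)·S + (Q/2)·H.
TC(353) = (39,575/353)×84 + (353/2)×25.4 = $13,900.38
TC(800) = (39,575/800)×84 + (800/2)×25.4 = $14,315.38
Lots of 353 are cheaper by $414.99.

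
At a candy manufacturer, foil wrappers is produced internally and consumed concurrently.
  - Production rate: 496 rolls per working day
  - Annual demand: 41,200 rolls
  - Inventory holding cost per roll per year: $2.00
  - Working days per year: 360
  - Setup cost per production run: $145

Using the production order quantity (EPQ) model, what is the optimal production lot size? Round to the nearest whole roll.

2,787 rolls

d = 41,200/360 = 114.4444 rolls/day;  effective holding cost H(1 − d/p) = 2·(1 − 114.4444/496) = 1.53853
Q* = √(2DS / H_eff) = √(2·41,200·145 / 1.53853) ≈ 2,786.73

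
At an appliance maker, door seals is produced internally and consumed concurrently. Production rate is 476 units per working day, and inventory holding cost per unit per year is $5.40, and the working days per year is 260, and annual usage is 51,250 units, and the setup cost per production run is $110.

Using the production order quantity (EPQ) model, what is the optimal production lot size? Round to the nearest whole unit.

Daily demand d = 51,250/260 = 197.115; p = 476; 1 − d/p = 0.58589
EPQ = √(2DS / (H(1 − d/p)))
    = √(2 × 51,250 × 110 / (5.4 × 0.58589)) ≈ 1,887.79

1,888 units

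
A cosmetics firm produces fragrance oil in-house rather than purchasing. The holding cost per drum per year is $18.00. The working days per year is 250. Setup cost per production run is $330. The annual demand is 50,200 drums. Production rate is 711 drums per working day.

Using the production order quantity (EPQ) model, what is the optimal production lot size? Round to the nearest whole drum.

1,602 drums

Daily demand d = 50,200/250 = 200.800; p = 711; 1 − d/p = 0.71758
EPQ = √(2DS / (H(1 − d/p)))
    = √(2 × 50,200 × 330 / (18 × 0.71758)) ≈ 1,601.59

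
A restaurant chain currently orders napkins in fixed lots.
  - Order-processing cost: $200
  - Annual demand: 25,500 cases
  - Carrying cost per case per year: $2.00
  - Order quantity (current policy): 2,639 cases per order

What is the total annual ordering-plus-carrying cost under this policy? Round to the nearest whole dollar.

Orders/yr = 25,500/2,639 = 9.663; ordering cost = 9.663 × $200 = $1,932.55
Average inventory = 2,639/2 = 1319.5; holding cost = 1319.5 × $2 = $2,639.00
Total = $1,932.55 + $2,639.00 = $4,571.55

$4,572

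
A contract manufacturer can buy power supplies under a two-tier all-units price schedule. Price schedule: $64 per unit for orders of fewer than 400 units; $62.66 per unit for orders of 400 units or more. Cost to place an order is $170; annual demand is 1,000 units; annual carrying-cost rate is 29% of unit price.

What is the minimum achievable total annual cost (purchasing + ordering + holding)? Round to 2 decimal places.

$66,512.05

H₁ = 29%×$64 = $18.5600;  H₂ = 29%×$62.66 = $18.1714
EOQ₁ = √(2×1,000×170/18.5600) = 135.35  (< 400, feasible at tier 1)
EOQ₂ = √(2×1,000×170/18.1714) = 136.79  (< 400 → use Q = 400 at tier-2 price)
TC(tier 1 (EOQ₁), Q≈135.3) = $66,512.05
TC(tier 2, Q≈400.0) = $66,719.28
Minimum at tier 1 (EOQ₁): $66,512.05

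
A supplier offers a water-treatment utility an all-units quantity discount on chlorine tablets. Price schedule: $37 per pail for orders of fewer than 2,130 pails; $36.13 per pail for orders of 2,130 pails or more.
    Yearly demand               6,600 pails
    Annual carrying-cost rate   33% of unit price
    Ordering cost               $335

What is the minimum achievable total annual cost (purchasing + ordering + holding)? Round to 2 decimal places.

H₁ = 33%×$37 = $12.2100;  H₂ = 33%×$36.13 = $11.9229
EOQ₁ = √(2×6,600×335/12.2100) = 601.80  (< 2,130, feasible at tier 1)
EOQ₂ = √(2×6,600×335/11.9229) = 609.00  (< 2,130 → use Q = 2,130 at tier-2 price)
TC(tier 1 (EOQ₁), Q≈601.8) = $251,547.97
TC(tier 2, Q≈2,130.0) = $252,193.92
Minimum at tier 1 (EOQ₁): $251,547.97

$251,547.97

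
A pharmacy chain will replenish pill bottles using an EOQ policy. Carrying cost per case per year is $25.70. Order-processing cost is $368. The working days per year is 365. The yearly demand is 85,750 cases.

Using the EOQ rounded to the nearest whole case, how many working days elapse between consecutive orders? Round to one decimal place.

EOQ = √(2DS/H) = √(2 × 85,750 × 368 / 25.7)
    = √(2,455,719.84) ≈ 1,567.07 → Q = 1,567 cases
Cycle time = (working days × Q)/D = (365 × 1,567) / 85,750 = 6.670 days

6.7 days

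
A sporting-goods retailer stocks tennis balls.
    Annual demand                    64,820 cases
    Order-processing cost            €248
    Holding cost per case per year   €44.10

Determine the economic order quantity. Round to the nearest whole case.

2DS/H = 2·64,820·248/44.1 = 729,041.27
EOQ = √729,041.27 ≈ 853.84

854 cases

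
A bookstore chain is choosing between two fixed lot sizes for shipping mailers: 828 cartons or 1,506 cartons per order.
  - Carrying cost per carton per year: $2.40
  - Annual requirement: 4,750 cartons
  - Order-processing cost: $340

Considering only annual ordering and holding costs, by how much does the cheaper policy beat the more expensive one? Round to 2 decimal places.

$64.51

For each Q, cost = (D/Q)·S + (Q/2)·H.
TC(828) = (4,750/828)×340 + (828/2)×2.4 = $2,944.08
TC(1,506) = (4,750/1,506)×340 + (1,506/2)×2.4 = $2,879.58
|ΔTC| = |$2,944.08 − $2,879.58| = $64.51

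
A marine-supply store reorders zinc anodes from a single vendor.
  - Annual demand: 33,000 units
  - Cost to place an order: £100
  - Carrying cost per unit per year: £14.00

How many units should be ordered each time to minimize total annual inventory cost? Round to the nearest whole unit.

EOQ = √(2DS/H) = √(2 × 33,000 × 100 / 14)
    = √(471,428.57) ≈ 686.61

687 units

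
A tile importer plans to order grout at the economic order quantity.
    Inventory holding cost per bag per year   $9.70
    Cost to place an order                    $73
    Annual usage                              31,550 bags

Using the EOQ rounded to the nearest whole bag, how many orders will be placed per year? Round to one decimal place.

45.8 orders per year

Optimal lot size Q* = (2 × 31,550 × $73 / $9.7)^½ ≈ 689.11 → Q = 689
N = D/Q = 31,550/689 ≈ 45.791 orders/yr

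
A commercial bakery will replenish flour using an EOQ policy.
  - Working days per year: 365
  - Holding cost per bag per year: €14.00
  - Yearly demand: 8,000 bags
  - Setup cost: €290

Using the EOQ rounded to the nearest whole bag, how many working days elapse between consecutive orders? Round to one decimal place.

Optimal lot size Q* = (2 × 8,000 × €290 / €14)^½ ≈ 575.70 → Q = 576 bags
T = Q/D × 365 days = 576/8,000 × 365 = 26.280 days

26.3 days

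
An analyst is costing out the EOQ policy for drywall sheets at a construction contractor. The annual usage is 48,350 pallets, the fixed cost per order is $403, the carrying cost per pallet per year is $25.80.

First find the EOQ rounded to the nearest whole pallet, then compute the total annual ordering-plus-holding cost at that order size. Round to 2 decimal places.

EOQ = √(2DS/H) = √(2 × 48,350 × 403 / 25.8)
    = √(1,510,468.99) ≈ 1,229.01 → Q = 1,229 pallets
Ordering: D/Q × S = 48,350/1,229 × $403 = $15,854.39
Holding:  Q/2 × H = 1,229/2 × $25.8 = $15,854.10
Total = $15,854.39 + $15,854.10 = $31,708.49

$31,708.49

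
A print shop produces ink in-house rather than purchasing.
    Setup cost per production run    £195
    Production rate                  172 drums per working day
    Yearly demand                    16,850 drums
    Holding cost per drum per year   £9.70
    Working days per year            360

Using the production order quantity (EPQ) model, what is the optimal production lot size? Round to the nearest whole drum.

d = 16,850/360 = 46.8056 drums/day;  effective holding cost H(1 − d/p) = 9.7·(1 − 46.8056/172) = 7.06038
Q* = √(2DS / H_eff) = √(2·16,850·195 / 7.06038) ≈ 964.76

965 drums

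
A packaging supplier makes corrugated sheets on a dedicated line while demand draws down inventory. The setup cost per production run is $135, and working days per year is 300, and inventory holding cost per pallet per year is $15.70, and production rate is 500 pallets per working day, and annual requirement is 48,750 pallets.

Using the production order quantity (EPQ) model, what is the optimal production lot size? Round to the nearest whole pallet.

Daily demand d = 48,750/300 = 162.500; p = 500; 1 − d/p = 0.67500
EPQ = √(2DS / (H(1 − d/p)))
    = √(2 × 48,750 × 135 / (15.7 × 0.67500)) ≈ 1,114.47

1,114 pallets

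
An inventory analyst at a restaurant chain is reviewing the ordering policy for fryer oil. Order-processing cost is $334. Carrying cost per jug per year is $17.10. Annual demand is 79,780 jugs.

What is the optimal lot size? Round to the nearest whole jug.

2DS/H = 2·79,780·334/17.1 = 3,116,552.05
EOQ = √3,116,552.05 ≈ 1,765.38

1,765 jugs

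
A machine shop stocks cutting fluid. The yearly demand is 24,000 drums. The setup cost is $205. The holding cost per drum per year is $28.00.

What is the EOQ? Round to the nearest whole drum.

Q* = √(2·D·S / H) = √(2·24,000·205 / 28) = √351,428.6 ≈ 592.81

593 drums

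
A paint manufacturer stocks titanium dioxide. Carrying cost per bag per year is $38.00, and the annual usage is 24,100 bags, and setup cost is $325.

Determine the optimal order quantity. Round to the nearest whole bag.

642 bags

EOQ = √(2DS/H) = √(2 × 24,100 × 325 / 38)
    = √(412,236.84) ≈ 642.06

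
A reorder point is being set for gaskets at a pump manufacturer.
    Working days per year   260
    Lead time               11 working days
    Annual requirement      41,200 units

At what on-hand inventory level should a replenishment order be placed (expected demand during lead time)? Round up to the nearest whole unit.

Daily demand d = 41,200 / 260 = 158.462 units/day
Demand during lead time = 158.462 × 11 = 1,743.08
Reorder point = 1,743.08 → round up

1,744 units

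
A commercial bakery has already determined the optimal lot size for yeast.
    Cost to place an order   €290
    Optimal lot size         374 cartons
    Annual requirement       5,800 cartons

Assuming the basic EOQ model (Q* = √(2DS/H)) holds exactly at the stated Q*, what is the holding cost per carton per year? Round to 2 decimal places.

Since Q* = (2DS/H)^½, squaring gives Q*²·H = 2DS.
H = 2DS / Q² = 2 × 5,800 × 290 / 374² = 24.0499

€24.05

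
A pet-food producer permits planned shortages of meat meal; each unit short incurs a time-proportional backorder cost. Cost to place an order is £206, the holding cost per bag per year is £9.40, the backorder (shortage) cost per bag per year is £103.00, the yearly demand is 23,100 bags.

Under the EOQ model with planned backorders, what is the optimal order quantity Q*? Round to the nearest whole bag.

Q* = √(2DS/H) · √((H + b)/b)
   = √(2 × 23,100 × 206 / 9.4) · √((9.4 + 103) / 103)
   = 1,006.215 × 1.0446 ≈ 1,051.13

1,051 bags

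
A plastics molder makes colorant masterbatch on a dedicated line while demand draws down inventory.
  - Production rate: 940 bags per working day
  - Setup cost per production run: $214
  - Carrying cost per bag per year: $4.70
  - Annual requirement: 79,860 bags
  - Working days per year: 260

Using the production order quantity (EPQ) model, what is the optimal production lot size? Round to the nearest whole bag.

d = 79,860/260 = 307.1538 bags/day;  effective holding cost H(1 − d/p) = 4.7·(1 − 307.1538/940) = 3.16423
Q* = √(2DS / H_eff) = √(2·79,860·214 / 3.16423) ≈ 3,286.64

3,287 bags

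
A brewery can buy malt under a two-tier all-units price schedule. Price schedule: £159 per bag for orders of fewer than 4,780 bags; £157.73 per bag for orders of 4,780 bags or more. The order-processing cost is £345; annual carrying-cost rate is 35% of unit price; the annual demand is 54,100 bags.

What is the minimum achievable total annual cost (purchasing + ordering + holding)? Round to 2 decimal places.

£8,647,478.05

H₁ = 35%×£159 = £55.6500;  H₂ = 35%×£157.73 = £55.2055
EOQ₁ = √(2×54,100×345/55.6500) = 819.01  (< 4,780, feasible at tier 1)
EOQ₂ = √(2×54,100×345/55.2055) = 822.30  (< 4,780 → use Q = 4,780 at tier-2 price)
TC(tier 1 (EOQ₁), Q≈819.0) = £8,647,478.05
TC(tier 2, Q≈4,780.0) = £8,669,038.85
Minimum at tier 1 (EOQ₁): £8,647,478.05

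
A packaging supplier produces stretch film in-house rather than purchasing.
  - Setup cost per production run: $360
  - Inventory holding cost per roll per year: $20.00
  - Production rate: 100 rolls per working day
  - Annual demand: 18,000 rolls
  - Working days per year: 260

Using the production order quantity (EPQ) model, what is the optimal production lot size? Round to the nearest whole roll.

1,451 rolls

Daily demand d = 18,000/260 = 69.231; p = 100; 1 − d/p = 0.30769
EPQ = √(2DS / (H(1 − d/p)))
    = √(2 × 18,000 × 360 / (20 × 0.30769)) ≈ 1,451.21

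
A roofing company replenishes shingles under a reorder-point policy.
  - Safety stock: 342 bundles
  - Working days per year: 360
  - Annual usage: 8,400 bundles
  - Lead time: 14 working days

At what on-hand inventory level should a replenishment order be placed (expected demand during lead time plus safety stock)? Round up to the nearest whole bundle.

Daily demand d = 8,400 / 360 = 23.333 bundles/day
Demand during lead time = 23.333 × 14 = 326.67
Reorder point = 326.67 + 342 = 668.67 → round up

669 bundles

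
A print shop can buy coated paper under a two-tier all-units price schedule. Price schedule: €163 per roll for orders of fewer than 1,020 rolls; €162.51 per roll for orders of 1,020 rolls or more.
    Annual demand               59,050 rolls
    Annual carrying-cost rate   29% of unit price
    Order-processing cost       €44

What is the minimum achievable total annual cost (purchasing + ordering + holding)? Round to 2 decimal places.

€9,622,797.98

H₁ = 29%×€163 = €47.2700;  H₂ = 29%×€162.51 = €47.1279
EOQ₁ = √(2×59,050×44/47.2700) = 331.56  (< 1,020, feasible at tier 1)
EOQ₂ = √(2×59,050×44/47.1279) = 332.06  (< 1,020 → use Q = 1,020 at tier-2 price)
TC(tier 1 (EOQ₁), Q≈331.6) = €9,640,822.71
TC(tier 2, Q≈1,020.0) = €9,622,797.98
Minimum at tier 2: €9,622,797.98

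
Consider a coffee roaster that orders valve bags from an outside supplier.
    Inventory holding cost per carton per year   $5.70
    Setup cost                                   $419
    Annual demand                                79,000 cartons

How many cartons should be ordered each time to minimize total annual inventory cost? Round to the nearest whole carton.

3,408 cartons

Q* = √(2·D·S / H) = √(2·79,000·419 / 5.7) = √11,614,386.0 ≈ 3,407.99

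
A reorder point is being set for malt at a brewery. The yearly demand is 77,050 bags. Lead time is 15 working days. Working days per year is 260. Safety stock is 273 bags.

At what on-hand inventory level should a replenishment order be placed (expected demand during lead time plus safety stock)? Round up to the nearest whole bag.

4,719 bags

Daily demand d = 77,050 / 260 = 296.346 bags/day
Demand during lead time = 296.346 × 15 = 4,445.19
Reorder point = 4,445.19 + 273 = 4,718.19 → round up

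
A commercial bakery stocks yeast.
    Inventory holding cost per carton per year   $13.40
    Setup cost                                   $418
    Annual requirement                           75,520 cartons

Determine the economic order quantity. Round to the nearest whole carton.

2,171 cartons

Optimal lot size Q* = (2 × 75,520 × $418 / $13.4)^½ ≈ 2,170.61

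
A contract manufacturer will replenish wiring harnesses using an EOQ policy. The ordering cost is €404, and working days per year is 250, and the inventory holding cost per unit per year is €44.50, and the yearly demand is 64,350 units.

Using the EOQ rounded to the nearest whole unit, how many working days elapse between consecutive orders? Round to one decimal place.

Optimal lot size Q* = (2 × 64,350 × €404 / €44.5)^½ ≈ 1,080.94 → Q = 1,081 units
T = Q/D × 250 days = 1,081/64,350 × 250 = 4.200 days

4.2 days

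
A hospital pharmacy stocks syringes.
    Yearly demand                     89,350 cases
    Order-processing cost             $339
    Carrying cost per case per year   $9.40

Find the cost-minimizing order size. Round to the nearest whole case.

2,539 cases

Q* = √(2·D·S / H) = √(2·89,350·339 / 9.4) = √6,444,606.4 ≈ 2,538.62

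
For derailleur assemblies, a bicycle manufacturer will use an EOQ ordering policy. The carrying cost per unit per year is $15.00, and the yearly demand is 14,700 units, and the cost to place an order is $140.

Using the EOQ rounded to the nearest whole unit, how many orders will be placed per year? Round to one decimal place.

28.1 orders per year

Optimal lot size Q* = (2 × 14,700 × $140 / $15)^½ ≈ 523.83 → Q = 524
Orders per year = D/Q = 14,700 / 524 = 28.053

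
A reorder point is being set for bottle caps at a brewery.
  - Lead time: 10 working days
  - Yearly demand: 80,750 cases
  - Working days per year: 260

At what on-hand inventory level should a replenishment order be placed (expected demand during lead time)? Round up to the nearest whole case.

3,106 cases

Daily demand d = 80,750 / 260 = 310.577 cases/day
Demand during lead time = 310.577 × 10 = 3,105.77
Reorder point = 3,105.77 → round up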